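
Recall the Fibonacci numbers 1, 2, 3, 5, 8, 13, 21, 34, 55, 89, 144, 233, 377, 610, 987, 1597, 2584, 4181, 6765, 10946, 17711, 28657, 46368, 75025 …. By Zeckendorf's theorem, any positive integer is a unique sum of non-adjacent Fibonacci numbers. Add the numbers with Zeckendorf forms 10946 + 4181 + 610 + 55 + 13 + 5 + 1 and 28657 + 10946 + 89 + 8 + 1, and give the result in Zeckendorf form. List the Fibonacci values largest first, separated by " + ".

The two numbers are 15811 and 39701, so their sum is 55512.
46368 ≤ 55512 < 75025, so take 46368; remainder 9144
6765 ≤ 9144 < 10946, so take 6765; remainder 2379
1597 ≤ 2379 < 2584, so take 1597; remainder 782
610 ≤ 782 < 987, so take 610; remainder 172
144 ≤ 172 < 233, so take 144; remainder 28
21 ≤ 28 < 34, so take 21; remainder 7
5 ≤ 7 < 8, so take 5; remainder 2
2 ≤ 2 < 3, so take 2; remainder 0

46368 + 6765 + 1597 + 610 + 144 + 21 + 5 + 2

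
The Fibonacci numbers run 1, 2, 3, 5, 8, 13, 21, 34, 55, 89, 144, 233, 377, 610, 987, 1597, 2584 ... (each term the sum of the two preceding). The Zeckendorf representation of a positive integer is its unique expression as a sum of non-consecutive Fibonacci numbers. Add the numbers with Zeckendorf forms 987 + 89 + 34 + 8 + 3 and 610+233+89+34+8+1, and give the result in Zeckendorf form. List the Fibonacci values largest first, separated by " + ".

1597 + 377 + 89 + 21 + 8 + 3 + 1

The two numbers are 1121 and 975, so their sum is 2096.
Repeatedly subtract the largest Fibonacci number that fits:
subtract 1597 from 2096: 499 remains
subtract 377 from 499: 122 remains
subtract 89 from 122: 33 remains
subtract 21 from 33: 12 remains
subtract 8 from 12: 4 remains
subtract 3 from 4: 1 remains
subtract 1 from 1: 0 remains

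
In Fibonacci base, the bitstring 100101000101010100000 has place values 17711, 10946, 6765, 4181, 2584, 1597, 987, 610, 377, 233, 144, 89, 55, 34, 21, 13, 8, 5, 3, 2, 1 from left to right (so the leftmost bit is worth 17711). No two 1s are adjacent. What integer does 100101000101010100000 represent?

Summing the place values of the 1 bits: 17711 + 4181 + 1597 + 233 + 89 + 34 + 13 = 23858.

23858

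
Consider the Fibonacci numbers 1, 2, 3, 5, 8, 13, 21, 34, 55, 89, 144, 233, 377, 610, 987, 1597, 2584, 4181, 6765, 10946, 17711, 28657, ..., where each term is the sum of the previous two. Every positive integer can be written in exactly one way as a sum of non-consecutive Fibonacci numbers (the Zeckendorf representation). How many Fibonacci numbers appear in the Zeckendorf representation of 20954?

6

Greedily peel off the largest Fibonacci term at each step:
20954 − 17711 = 3243
3243 − 2584 = 659
659 − 610 = 49
49 − 34 = 15
15 − 13 = 2
2 − 2 = 0
20954 = 17711 + 2584 + 610 + 34 + 13 + 2, which has 6 terms.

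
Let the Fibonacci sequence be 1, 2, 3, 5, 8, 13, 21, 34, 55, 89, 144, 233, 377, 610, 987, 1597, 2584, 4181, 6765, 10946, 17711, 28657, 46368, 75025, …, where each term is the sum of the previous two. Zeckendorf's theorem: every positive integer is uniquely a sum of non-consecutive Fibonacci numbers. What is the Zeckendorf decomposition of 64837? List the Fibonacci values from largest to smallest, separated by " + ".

46368 ≤ 64837 < 75025, so take 46368; remainder 18469
17711 ≤ 18469 < 28657, so take 17711; remainder 758
610 ≤ 758 < 987, so take 610; remainder 148
144 ≤ 148 < 233, so take 144; remainder 4
3 ≤ 4 < 5, so take 3; remainder 1
1 ≤ 1 < 2, so take 1; remainder 0
So 64837 = 46368 + 17711 + 610 + 144 + 3 + 1, with no two terms consecutive in the sequence.

46368 + 17711 + 610 + 144 + 3 + 1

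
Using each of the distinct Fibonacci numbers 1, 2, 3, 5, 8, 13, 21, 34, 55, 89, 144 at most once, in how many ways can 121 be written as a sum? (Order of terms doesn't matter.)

121 = 89+21+8+3 = 89+21+8+2+1 = 55+34+21+8+3 = … (5 more), for 8 in all.

8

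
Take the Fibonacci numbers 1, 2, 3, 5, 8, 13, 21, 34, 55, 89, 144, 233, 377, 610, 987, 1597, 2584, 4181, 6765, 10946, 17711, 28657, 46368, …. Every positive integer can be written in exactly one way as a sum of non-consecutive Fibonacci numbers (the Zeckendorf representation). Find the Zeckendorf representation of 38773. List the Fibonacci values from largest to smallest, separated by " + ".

28657 + 6765 + 2584 + 610 + 144 + 13

Greedily peel off the largest Fibonacci term at each step:
38773 − 28657 = 10116
10116 − 6765 = 3351
3351 − 2584 = 767
767 − 610 = 157
157 − 144 = 13
13 − 13 = 0
So 38773 = 28657 + 6765 + 2584 + 610 + 144 + 13, with no two terms consecutive in the sequence.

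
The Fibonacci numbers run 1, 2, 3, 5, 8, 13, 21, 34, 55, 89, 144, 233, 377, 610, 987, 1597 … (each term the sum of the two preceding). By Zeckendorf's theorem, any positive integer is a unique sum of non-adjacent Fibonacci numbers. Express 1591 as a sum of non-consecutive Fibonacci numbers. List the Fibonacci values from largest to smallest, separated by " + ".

987 ≤ 1591 < 1597, so take 987; remainder 604
377 ≤ 604 < 610, so take 377; remainder 227
144 ≤ 227 < 233, so take 144; remainder 83
55 ≤ 83 < 89, so take 55; remainder 28
21 ≤ 28 < 34, so take 21; remainder 7
5 ≤ 7 < 8, so take 5; remainder 2
2 ≤ 2 < 3, so take 2; remainder 0
So 1591 = 987 + 377 + 144 + 55 + 21 + 5 + 2, with no two terms consecutive in the sequence.

987 + 377 + 144 + 55 + 21 + 5 + 2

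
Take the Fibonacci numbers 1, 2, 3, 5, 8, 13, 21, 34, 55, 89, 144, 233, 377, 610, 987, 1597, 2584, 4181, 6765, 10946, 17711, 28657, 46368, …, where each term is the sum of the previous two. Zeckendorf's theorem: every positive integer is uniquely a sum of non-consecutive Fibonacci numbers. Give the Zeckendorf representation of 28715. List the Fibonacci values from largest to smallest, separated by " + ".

Repeatedly subtract the largest Fibonacci number that fits:
subtract 28657 from 28715: 58 remains
subtract 55 from 58: 3 remains
subtract 3 from 3: 0 remains
So 28715 = 28657 + 55 + 3, with no two terms consecutive in the sequence.

28657 + 55 + 3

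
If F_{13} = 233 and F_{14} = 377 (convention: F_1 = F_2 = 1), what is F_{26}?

By the doubling identity F_{2k} = F_k(2F_{k+1} − F_k): F_{26} = 233·(2·377 − 233) = 233·521 = 121393.

121393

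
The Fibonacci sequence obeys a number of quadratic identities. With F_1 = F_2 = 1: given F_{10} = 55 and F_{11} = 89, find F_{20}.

6765

By the doubling identity F_{2k} = F_k(2F_{k+1} − F_k): F_{20} = 55·(2·89 − 55) = 55·123 = 6765.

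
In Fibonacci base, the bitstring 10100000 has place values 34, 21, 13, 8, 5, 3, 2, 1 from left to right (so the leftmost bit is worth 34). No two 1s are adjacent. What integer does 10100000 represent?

47

Summing the place values of the 1 bits: 34 + 13 = 47.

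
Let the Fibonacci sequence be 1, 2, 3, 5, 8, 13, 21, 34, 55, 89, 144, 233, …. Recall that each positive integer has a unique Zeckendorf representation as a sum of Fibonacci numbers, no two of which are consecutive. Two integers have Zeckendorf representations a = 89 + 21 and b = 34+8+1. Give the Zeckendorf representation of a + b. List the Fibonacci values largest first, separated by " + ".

The two numbers are 110 and 43, so their sum is 153.
largest Fibonacci ≤ 153 is 144; 153 − 144 = 9
largest Fibonacci ≤ 9 is 8; 9 − 8 = 1
largest Fibonacci ≤ 1 is 1; 1 − 1 = 0

144 + 8 + 1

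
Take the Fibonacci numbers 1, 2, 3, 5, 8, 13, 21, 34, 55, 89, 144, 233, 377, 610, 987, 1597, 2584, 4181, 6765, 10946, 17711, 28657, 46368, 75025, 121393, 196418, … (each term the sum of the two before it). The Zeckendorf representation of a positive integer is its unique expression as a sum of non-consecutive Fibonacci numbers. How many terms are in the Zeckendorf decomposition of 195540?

10

Greedily peel off the largest Fibonacci term at each step:
subtract 121393 from 195540: 74147 remains
subtract 46368 from 74147: 27779 remains
subtract 17711 from 27779: 10068 remains
subtract 6765 from 10068: 3303 remains
subtract 2584 from 3303: 719 remains
subtract 610 from 719: 109 remains
subtract 89 from 109: 20 remains
subtract 13 from 20: 7 remains
subtract 5 from 7: 2 remains
subtract 2 from 2: 0 remains
195540 = 121393 + 46368 + 17711 + 6765 + 2584 + 610 + 89 + 13 + 5 + 2, which has 10 terms.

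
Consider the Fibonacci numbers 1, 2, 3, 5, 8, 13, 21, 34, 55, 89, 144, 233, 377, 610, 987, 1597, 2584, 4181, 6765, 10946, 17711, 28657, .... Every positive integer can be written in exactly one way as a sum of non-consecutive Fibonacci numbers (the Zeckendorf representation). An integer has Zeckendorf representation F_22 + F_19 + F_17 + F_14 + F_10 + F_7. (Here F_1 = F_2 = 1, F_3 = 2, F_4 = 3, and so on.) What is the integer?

F_22 + F_19 + F_17 + F_14 + F_10 + F_7 = 17711 + 4181 + 1597 + 377 + 55 + 13 = 23934.

23934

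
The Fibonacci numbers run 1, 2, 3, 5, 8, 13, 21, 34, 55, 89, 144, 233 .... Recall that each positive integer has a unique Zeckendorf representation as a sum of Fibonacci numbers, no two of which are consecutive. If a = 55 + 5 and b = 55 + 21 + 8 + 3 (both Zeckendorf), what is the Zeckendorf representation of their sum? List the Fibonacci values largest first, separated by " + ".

The two numbers are 60 and 87, so their sum is 147.
147: greatest Fibonacci not exceeding it is 144, leaving 3
3: greatest Fibonacci not exceeding it is 3, leaving 0

144 + 3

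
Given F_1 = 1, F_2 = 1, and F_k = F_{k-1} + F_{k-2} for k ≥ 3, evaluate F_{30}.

Iterating the recurrence up to F_{25} = 75025 and F_{24} = 46368:
F_{26} = F_{25} + F_{24} = 75025 + 46368 = 121393
F_{27} = F_{26} + F_{25} = 121393 + 75025 = 196418
F_{28} = F_{27} + F_{26} = 196418 + 121393 = 317811
F_{29} = F_{28} + F_{27} = 317811 + 196418 = 514229
F_{30} = F_{29} + F_{28} = 514229 + 317811 = 832040

832040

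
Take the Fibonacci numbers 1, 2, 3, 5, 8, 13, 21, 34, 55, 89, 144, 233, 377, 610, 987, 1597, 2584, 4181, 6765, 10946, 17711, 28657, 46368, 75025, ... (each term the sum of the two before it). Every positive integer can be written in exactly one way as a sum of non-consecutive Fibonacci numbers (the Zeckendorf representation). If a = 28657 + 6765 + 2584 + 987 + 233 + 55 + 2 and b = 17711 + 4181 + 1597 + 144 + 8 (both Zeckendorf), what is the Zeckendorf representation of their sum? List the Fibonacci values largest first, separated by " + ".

The two numbers are 39283 and 23641, so their sum is 62924.
Greedy algorithm:
62924: greatest Fibonacci not exceeding it is 46368, leaving 16556
16556: greatest Fibonacci not exceeding it is 10946, leaving 5610
5610: greatest Fibonacci not exceeding it is 4181, leaving 1429
1429: greatest Fibonacci not exceeding it is 987, leaving 442
442: greatest Fibonacci not exceeding it is 377, leaving 65
65: greatest Fibonacci not exceeding it is 55, leaving 10
10: greatest Fibonacci not exceeding it is 8, leaving 2
2: greatest Fibonacci not exceeding it is 2, leaving 0

46368 + 10946 + 4181 + 987 + 377 + 55 + 8 + 2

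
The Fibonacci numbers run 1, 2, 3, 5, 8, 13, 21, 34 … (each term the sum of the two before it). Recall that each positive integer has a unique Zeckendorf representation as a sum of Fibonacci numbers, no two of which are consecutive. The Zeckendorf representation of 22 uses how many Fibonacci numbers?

2

21 ≤ 22 < 34, so take 21; remainder 1
1 ≤ 1 < 2, so take 1; remainder 0
22 = 21 + 1, which has 2 terms.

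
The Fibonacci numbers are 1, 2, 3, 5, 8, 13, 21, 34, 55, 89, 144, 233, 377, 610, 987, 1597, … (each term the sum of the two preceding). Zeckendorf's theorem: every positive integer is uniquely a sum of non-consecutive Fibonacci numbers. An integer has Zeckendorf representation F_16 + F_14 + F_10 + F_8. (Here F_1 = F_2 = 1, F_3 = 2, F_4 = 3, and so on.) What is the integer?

F_16 + F_14 + F_10 + F_8 = 987 + 377 + 55 + 21 = 1440.

1440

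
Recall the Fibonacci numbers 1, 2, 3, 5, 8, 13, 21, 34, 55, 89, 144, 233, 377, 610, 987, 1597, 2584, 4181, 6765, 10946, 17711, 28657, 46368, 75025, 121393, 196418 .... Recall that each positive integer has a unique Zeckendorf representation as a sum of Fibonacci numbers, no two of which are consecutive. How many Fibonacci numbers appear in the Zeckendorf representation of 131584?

131584: greatest Fibonacci not exceeding it is 121393, leaving 10191
10191: greatest Fibonacci not exceeding it is 6765, leaving 3426
3426: greatest Fibonacci not exceeding it is 2584, leaving 842
842: greatest Fibonacci not exceeding it is 610, leaving 232
232: greatest Fibonacci not exceeding it is 144, leaving 88
88: greatest Fibonacci not exceeding it is 55, leaving 33
33: greatest Fibonacci not exceeding it is 21, leaving 12
12: greatest Fibonacci not exceeding it is 8, leaving 4
4: greatest Fibonacci not exceeding it is 3, leaving 1
1: greatest Fibonacci not exceeding it is 1, leaving 0
131584 = 121393 + 6765 + 2584 + 610 + 144 + 55 + 21 + 8 + 3 + 1, which has 10 terms.

10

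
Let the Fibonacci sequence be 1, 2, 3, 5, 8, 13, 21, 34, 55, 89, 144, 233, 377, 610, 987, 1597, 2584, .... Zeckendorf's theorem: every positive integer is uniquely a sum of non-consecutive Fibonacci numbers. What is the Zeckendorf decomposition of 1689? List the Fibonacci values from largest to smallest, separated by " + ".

1597 + 89 + 3

Repeatedly subtract the largest Fibonacci number that fits:
1597 ≤ 1689 < 2584, so take 1597; remainder 92
89 ≤ 92 < 144, so take 89; remainder 3
3 ≤ 3 < 5, so take 3; remainder 0
So 1689 = 1597 + 89 + 3, with no two terms consecutive in the sequence.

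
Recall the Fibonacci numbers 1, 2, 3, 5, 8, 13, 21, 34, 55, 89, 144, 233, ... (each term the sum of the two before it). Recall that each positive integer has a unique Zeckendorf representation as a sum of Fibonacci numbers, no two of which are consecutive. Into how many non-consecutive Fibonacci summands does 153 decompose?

3

153 − 144 = 9
9 − 8 = 1
1 − 1 = 0
153 = 144 + 8 + 1, which has 3 terms.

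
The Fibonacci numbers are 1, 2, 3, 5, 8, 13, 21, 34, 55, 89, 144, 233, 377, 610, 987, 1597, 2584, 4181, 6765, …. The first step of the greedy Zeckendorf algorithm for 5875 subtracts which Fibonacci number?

4181 ≤ 5875 < 6765, so the largest Fibonacci number not exceeding 5875 is 4181.

4181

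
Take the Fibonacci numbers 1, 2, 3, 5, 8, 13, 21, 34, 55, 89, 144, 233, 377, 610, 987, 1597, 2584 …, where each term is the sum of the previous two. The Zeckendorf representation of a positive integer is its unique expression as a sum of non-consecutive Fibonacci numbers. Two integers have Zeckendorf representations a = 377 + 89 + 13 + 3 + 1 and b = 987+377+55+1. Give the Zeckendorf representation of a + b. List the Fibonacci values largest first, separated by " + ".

The two numbers are 483 and 1420, so their sum is 1903.
1903 − 1597 = 306
306 − 233 = 73
73 − 55 = 18
18 − 13 = 5
5 − 5 = 0

1597 + 233 + 55 + 13 + 5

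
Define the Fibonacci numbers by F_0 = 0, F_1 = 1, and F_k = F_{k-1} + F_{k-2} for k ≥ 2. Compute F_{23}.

28657

Iterating the recurrence up to F_{17} = 1597 and F_{16} = 987:
F_{18} = F_{17} + F_{16} = 1597 + 987 = 2584
F_{19} = F_{18} + F_{17} = 2584 + 1597 = 4181
F_{20} = F_{19} + F_{18} = 4181 + 2584 = 6765
F_{21} = F_{20} + F_{19} = 6765 + 4181 = 10946
F_{22} = F_{21} + F_{20} = 10946 + 6765 = 17711
F_{23} = F_{22} + F_{21} = 17711 + 10946 = 28657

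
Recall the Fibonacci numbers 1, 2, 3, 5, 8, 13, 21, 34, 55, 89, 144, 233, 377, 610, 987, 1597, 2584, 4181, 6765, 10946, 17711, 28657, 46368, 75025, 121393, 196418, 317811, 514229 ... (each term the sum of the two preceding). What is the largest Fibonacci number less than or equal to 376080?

317811 ≤ 376080 < 514229, so the largest Fibonacci number not exceeding 376080 is 317811.

317811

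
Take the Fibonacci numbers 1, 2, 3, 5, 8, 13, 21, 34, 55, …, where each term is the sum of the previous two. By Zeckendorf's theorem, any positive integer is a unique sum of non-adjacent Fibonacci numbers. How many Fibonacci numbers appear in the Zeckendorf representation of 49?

3

49: greatest Fibonacci not exceeding it is 34, leaving 15
15: greatest Fibonacci not exceeding it is 13, leaving 2
2: greatest Fibonacci not exceeding it is 2, leaving 0
49 = 34 + 13 + 2, which has 3 terms.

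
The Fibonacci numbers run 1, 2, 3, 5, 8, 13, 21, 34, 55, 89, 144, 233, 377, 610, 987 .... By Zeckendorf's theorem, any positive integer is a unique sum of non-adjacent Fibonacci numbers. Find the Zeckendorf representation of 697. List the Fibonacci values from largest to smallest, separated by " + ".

610 + 55 + 21 + 8 + 3

Repeatedly subtract the largest Fibonacci number that fits:
subtract 610 from 697: 87 remains
subtract 55 from 87: 32 remains
subtract 21 from 32: 11 remains
subtract 8 from 11: 3 remains
subtract 3 from 3: 0 remains
So 697 = 610 + 55 + 21 + 8 + 3, with no two terms consecutive in the sequence.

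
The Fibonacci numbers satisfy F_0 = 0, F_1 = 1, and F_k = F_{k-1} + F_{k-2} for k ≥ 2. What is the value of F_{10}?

55

Iterating the recurrence up to F_{6} = 8 and F_{5} = 5:
F_{7} = F_{6} + F_{5} = 8 + 5 = 13
F_{8} = F_{7} + F_{6} = 13 + 8 = 21
F_{9} = F_{8} + F_{7} = 21 + 13 = 34
F_{10} = F_{9} + F_{8} = 34 + 21 = 55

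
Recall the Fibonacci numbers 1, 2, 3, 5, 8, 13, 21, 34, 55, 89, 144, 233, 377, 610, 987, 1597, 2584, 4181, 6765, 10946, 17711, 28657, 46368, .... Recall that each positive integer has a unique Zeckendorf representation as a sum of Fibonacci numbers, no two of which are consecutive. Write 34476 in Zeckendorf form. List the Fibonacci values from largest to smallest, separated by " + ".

28657 + 4181 + 1597 + 34 + 5 + 2

Greedy algorithm:
largest Fibonacci ≤ 34476 is 28657; 34476 − 28657 = 5819
largest Fibonacci ≤ 5819 is 4181; 5819 − 4181 = 1638
largest Fibonacci ≤ 1638 is 1597; 1638 − 1597 = 41
largest Fibonacci ≤ 41 is 34; 41 − 34 = 7
largest Fibonacci ≤ 7 is 5; 7 − 5 = 2
largest Fibonacci ≤ 2 is 2; 2 − 2 = 0
So 34476 = 28657 + 4181 + 1597 + 34 + 5 + 2, with no two terms consecutive in the sequence.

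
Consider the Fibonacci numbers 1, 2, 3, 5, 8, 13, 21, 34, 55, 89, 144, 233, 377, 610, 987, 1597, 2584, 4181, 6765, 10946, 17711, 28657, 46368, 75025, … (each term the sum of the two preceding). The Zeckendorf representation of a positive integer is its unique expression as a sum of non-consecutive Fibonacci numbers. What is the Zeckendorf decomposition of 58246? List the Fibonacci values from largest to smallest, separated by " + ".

46368 + 10946 + 610 + 233 + 89

largest Fibonacci ≤ 58246 is 46368; 58246 − 46368 = 11878
largest Fibonacci ≤ 11878 is 10946; 11878 − 10946 = 932
largest Fibonacci ≤ 932 is 610; 932 − 610 = 322
largest Fibonacci ≤ 322 is 233; 322 − 233 = 89
largest Fibonacci ≤ 89 is 89; 89 − 89 = 0
So 58246 = 46368 + 10946 + 610 + 233 + 89, with no two terms consecutive in the sequence.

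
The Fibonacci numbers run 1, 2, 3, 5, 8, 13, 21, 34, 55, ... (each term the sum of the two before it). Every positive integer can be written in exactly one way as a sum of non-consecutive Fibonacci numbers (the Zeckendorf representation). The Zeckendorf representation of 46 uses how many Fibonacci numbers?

4

46: greatest Fibonacci not exceeding it is 34, leaving 12
12: greatest Fibonacci not exceeding it is 8, leaving 4
4: greatest Fibonacci not exceeding it is 3, leaving 1
1: greatest Fibonacci not exceeding it is 1, leaving 0
46 = 34 + 8 + 3 + 1, which has 4 terms.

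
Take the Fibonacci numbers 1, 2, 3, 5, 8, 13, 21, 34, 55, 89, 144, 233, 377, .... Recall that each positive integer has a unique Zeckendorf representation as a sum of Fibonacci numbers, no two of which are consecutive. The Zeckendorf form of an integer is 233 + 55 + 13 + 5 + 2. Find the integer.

233 + 55 + 13 + 5 + 2 = 308.

308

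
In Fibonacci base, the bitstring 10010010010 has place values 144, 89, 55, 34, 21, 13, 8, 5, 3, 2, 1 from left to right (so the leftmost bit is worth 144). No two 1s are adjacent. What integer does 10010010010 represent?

Summing the place values of the 1 bits: 144 + 34 + 8 + 2 = 188.

188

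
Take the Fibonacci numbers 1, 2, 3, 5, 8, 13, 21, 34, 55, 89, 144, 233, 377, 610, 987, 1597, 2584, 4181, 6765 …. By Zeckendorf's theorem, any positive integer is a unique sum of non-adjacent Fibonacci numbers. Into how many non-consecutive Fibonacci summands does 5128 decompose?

6

5128 − 4181 = 947
947 − 610 = 337
337 − 233 = 104
104 − 89 = 15
15 − 13 = 2
2 − 2 = 0
5128 = 4181 + 610 + 233 + 89 + 13 + 2, which has 6 terms.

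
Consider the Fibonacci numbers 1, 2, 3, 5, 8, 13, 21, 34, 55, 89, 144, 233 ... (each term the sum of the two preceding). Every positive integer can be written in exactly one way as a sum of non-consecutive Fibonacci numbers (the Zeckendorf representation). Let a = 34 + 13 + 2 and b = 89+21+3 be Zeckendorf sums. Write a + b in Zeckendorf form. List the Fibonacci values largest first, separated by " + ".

The two numbers are 49 and 113, so their sum is 162.
subtract 144 from 162: 18 remains
subtract 13 from 18: 5 remains
subtract 5 from 5: 0 remains

144 + 13 + 5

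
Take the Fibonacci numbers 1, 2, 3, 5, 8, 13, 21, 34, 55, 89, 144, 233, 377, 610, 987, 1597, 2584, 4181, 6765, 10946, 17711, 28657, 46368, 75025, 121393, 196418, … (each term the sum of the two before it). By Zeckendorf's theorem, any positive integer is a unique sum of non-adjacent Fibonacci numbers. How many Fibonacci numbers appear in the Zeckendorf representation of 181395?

7

Repeatedly subtract the largest Fibonacci number that fits:
181395 − 121393 = 60002
60002 − 46368 = 13634
13634 − 10946 = 2688
2688 − 2584 = 104
104 − 89 = 15
15 − 13 = 2
2 − 2 = 0
181395 = 121393 + 46368 + 10946 + 2584 + 89 + 13 + 2, which has 7 terms.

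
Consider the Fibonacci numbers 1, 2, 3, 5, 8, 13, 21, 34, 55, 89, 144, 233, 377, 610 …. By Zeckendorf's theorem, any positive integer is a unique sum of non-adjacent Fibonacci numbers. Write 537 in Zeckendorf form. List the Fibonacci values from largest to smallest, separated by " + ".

377 + 144 + 13 + 3

537 − 377 = 160
160 − 144 = 16
16 − 13 = 3
3 − 3 = 0
So 537 = 377 + 144 + 13 + 3, with no two terms consecutive in the sequence.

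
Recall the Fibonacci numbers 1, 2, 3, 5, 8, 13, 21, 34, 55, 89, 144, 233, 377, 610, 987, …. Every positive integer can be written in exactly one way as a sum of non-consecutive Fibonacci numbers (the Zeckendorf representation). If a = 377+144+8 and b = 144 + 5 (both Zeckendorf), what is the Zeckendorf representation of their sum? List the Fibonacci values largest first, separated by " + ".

610 + 55 + 13

The two numbers are 529 and 149, so their sum is 678.
Greedy algorithm:
678 − 610 = 68
68 − 55 = 13
13 − 13 = 0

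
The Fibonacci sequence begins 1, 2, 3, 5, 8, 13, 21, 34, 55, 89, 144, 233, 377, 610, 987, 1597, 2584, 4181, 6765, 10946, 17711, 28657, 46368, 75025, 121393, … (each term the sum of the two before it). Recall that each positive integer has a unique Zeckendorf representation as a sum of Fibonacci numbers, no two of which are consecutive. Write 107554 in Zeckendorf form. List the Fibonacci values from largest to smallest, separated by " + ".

Greedy algorithm:
largest Fibonacci ≤ 107554 is 75025; 107554 − 75025 = 32529
largest Fibonacci ≤ 32529 is 28657; 32529 − 28657 = 3872
largest Fibonacci ≤ 3872 is 2584; 3872 − 2584 = 1288
largest Fibonacci ≤ 1288 is 987; 1288 − 987 = 301
largest Fibonacci ≤ 301 is 233; 301 − 233 = 68
largest Fibonacci ≤ 68 is 55; 68 − 55 = 13
largest Fibonacci ≤ 13 is 13; 13 − 13 = 0
So 107554 = 75025 + 28657 + 2584 + 987 + 233 + 55 + 13, with no two terms consecutive in the sequence.

75025 + 28657 + 2584 + 987 + 233 + 55 + 13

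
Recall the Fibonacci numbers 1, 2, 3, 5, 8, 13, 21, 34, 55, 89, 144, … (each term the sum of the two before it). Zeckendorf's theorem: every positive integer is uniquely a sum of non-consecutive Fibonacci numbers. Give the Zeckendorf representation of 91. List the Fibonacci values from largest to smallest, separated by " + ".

Greedily peel off the largest Fibonacci term at each step:
89 ≤ 91 < 144, so take 89; remainder 2
2 ≤ 2 < 3, so take 2; remainder 0
So 91 = 89 + 2, with no two terms consecutive in the sequence.

89 + 2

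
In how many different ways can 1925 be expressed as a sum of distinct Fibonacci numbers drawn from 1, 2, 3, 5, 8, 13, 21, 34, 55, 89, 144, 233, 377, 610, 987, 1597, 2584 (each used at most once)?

Starting from the Zeckendorf form and repeatedly splitting a term F_k into F_{k−1} + F_{k−2} (when neither is already used) reaches every representation.
1925 = 1597+233+89+5+1 = 1597+233+89+3+2+1 = 1597+233+55+34+5+1 = 987+610+233+89+5+1 = 1597+233+55+34+3+2+1 = … (24 more), for 29 in all.

29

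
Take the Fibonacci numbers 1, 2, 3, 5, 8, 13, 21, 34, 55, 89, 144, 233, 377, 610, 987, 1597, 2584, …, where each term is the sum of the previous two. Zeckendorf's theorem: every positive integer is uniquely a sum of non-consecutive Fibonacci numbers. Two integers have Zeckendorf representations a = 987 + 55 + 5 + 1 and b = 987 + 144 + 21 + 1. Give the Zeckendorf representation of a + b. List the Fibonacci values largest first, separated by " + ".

1597 + 377 + 144 + 55 + 21 + 5 + 2

The two numbers are 1048 and 1153, so their sum is 2201.
1597 ≤ 2201 < 2584, so take 1597; remainder 604
377 ≤ 604 < 610, so take 377; remainder 227
144 ≤ 227 < 233, so take 144; remainder 83
55 ≤ 83 < 89, so take 55; remainder 28
21 ≤ 28 < 34, so take 21; remainder 7
5 ≤ 7 < 8, so take 5; remainder 2
2 ≤ 2 < 3, so take 2; remainder 0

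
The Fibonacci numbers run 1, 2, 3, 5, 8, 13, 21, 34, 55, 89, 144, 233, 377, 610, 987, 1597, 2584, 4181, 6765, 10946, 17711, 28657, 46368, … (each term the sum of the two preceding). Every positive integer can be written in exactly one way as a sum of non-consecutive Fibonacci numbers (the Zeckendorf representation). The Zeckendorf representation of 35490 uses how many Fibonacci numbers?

4

28657 ≤ 35490 < 46368, so take 28657; remainder 6833
6765 ≤ 6833 < 10946, so take 6765; remainder 68
55 ≤ 68 < 89, so take 55; remainder 13
13 ≤ 13 < 21, so take 13; remainder 0
35490 = 28657 + 6765 + 55 + 13, which has 4 terms.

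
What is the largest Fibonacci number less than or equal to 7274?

6765 ≤ 7274 < 10946, so the largest Fibonacci number not exceeding 7274 is 6765.

6765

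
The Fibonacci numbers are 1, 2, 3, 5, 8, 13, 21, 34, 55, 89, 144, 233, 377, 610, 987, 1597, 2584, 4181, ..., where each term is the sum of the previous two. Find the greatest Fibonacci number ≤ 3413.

2584

2584 ≤ 3413 < 4181, so the largest Fibonacci number not exceeding 3413 is 2584.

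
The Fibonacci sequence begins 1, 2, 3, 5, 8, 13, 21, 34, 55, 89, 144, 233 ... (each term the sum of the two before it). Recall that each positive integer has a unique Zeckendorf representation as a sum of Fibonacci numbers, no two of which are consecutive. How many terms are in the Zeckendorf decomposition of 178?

2

take 144 (≤ 178); 178 − 144 = 34
take 34 (≤ 34); 34 − 34 = 0
178 = 144 + 34, which has 2 terms.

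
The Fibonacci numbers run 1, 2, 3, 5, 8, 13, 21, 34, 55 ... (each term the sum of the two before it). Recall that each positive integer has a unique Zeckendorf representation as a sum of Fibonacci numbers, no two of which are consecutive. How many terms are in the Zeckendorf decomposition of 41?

3

41 − 34 = 7
7 − 5 = 2
2 − 2 = 0
41 = 34 + 5 + 2, which has 3 terms.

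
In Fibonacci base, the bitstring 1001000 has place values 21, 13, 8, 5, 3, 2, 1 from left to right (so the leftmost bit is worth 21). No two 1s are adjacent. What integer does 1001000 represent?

Summing the place values of the 1 bits: 21 + 5 = 26.

26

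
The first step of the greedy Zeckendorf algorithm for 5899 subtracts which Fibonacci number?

4181

4181 ≤ 5899 < 6765, so the largest Fibonacci number not exceeding 5899 is 4181.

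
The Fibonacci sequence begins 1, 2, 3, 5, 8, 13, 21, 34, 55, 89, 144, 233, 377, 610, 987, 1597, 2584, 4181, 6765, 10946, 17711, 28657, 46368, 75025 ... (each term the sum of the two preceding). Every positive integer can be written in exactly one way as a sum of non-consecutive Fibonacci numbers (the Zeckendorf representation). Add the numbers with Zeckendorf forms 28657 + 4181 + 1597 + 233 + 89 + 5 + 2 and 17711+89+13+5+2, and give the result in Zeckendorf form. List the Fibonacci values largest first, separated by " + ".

46368 + 4181 + 1597 + 377 + 55 + 5 + 1

The two numbers are 34764 and 17820, so their sum is 52584.
take 46368 (≤ 52584); 52584 − 46368 = 6216
take 4181 (≤ 6216); 6216 − 4181 = 2035
take 1597 (≤ 2035); 2035 − 1597 = 438
take 377 (≤ 438); 438 − 377 = 61
take 55 (≤ 61); 61 − 55 = 6
take 5 (≤ 6); 6 − 5 = 1
take 1 (≤ 1); 1 − 1 = 0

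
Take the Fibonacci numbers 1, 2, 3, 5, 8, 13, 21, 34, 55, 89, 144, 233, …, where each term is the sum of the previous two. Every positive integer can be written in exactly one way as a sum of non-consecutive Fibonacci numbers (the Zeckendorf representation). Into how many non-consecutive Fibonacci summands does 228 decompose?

largest Fibonacci ≤ 228 is 144; 228 − 144 = 84
largest Fibonacci ≤ 84 is 55; 84 − 55 = 29
largest Fibonacci ≤ 29 is 21; 29 − 21 = 8
largest Fibonacci ≤ 8 is 8; 8 − 8 = 0
228 = 144 + 55 + 21 + 8, which has 4 terms.

4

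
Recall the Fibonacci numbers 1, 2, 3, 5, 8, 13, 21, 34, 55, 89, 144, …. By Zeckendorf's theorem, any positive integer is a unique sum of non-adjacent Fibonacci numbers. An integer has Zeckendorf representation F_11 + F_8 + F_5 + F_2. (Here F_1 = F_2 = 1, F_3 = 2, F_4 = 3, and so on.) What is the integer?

116

F_11 + F_8 + F_5 + F_2 = 89 + 21 + 5 + 1 = 116.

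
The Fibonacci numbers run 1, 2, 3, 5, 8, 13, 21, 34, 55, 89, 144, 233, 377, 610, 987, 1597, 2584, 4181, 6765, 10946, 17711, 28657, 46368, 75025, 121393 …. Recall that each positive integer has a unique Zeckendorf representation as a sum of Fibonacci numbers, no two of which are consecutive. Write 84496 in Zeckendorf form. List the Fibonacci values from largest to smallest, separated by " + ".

75025 ≤ 84496 < 121393, so take 75025; remainder 9471
6765 ≤ 9471 < 10946, so take 6765; remainder 2706
2584 ≤ 2706 < 4181, so take 2584; remainder 122
89 ≤ 122 < 144, so take 89; remainder 33
21 ≤ 33 < 34, so take 21; remainder 12
8 ≤ 12 < 13, so take 8; remainder 4
3 ≤ 4 < 5, so take 3; remainder 1
1 ≤ 1 < 2, so take 1; remainder 0
So 84496 = 75025 + 6765 + 2584 + 89 + 21 + 8 + 3 + 1, with no two terms consecutive in the sequence.

75025 + 6765 + 2584 + 89 + 21 + 8 + 3 + 1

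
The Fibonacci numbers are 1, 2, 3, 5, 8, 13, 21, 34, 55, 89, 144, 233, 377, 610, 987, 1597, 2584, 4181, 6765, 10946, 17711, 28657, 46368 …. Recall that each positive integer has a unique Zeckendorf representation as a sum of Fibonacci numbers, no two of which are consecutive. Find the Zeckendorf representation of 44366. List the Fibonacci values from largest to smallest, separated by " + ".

44366: greatest Fibonacci not exceeding it is 28657, leaving 15709
15709: greatest Fibonacci not exceeding it is 10946, leaving 4763
4763: greatest Fibonacci not exceeding it is 4181, leaving 582
582: greatest Fibonacci not exceeding it is 377, leaving 205
205: greatest Fibonacci not exceeding it is 144, leaving 61
61: greatest Fibonacci not exceeding it is 55, leaving 6
6: greatest Fibonacci not exceeding it is 5, leaving 1
1: greatest Fibonacci not exceeding it is 1, leaving 0
So 44366 = 28657 + 10946 + 4181 + 377 + 144 + 55 + 5 + 1, with no two terms consecutive in the sequence.

28657 + 10946 + 4181 + 377 + 144 + 55 + 5 + 1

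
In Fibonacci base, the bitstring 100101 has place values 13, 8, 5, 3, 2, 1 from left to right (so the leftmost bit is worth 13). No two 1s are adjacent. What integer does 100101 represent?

Summing the place values of the 1 bits: 13 + 3 + 1 = 17.

17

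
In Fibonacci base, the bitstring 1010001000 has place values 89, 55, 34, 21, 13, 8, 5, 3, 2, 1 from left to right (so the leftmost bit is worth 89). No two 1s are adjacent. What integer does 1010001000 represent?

128

Summing the place values of the 1 bits: 89 + 34 + 5 = 128.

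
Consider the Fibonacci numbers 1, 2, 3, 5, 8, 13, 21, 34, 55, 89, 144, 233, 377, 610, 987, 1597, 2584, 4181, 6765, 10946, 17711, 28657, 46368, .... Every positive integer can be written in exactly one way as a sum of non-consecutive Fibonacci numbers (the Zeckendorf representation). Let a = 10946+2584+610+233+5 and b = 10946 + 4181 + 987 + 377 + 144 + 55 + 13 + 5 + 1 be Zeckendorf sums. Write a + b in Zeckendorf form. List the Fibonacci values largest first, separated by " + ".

The two numbers are 14378 and 16709, so their sum is 31087.
Greedily peel off the largest Fibonacci term at each step:
31087: greatest Fibonacci not exceeding it is 28657, leaving 2430
2430: greatest Fibonacci not exceeding it is 1597, leaving 833
833: greatest Fibonacci not exceeding it is 610, leaving 223
223: greatest Fibonacci not exceeding it is 144, leaving 79
79: greatest Fibonacci not exceeding it is 55, leaving 24
24: greatest Fibonacci not exceeding it is 21, leaving 3
3: greatest Fibonacci not exceeding it is 3, leaving 0

28657 + 1597 + 610 + 144 + 55 + 21 + 3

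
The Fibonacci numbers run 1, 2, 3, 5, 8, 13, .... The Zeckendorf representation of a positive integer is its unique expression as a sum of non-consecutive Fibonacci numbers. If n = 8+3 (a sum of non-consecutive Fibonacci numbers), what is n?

8+3 = 11.

11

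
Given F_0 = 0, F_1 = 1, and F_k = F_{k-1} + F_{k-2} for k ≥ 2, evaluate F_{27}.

Iterating the recurrence up to F_{19} = 4181 and F_{18} = 2584:
F_{20} = F_{19} + F_{18} = 4181 + 2584 = 6765
F_{21} = F_{20} + F_{19} = 6765 + 4181 = 10946
F_{22} = F_{21} + F_{20} = 10946 + 6765 = 17711
F_{23} = F_{22} + F_{21} = 17711 + 10946 = 28657
F_{24} = F_{23} + F_{22} = 28657 + 17711 = 46368
F_{25} = F_{24} + F_{23} = 46368 + 28657 = 75025
F_{26} = F_{25} + F_{24} = 75025 + 46368 = 121393
F_{27} = F_{26} + F_{25} = 121393 + 75025 = 196418

196418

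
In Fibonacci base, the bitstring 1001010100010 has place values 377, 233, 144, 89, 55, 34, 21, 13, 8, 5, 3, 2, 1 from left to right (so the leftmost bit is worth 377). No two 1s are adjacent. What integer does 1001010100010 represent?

Summing the place values of the 1 bits: 377 + 89 + 34 + 13 + 2 = 515.

515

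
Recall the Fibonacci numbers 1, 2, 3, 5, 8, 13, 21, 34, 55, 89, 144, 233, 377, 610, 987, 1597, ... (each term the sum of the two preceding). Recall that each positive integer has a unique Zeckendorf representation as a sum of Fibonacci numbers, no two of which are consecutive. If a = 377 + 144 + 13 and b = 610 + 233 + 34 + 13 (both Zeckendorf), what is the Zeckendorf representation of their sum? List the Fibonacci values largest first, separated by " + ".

987 + 377 + 55 + 5

The two numbers are 534 and 890, so their sum is 1424.
Repeatedly subtract the largest Fibonacci number that fits:
987 ≤ 1424 < 1597, so take 987; remainder 437
377 ≤ 437 < 610, so take 377; remainder 60
55 ≤ 60 < 89, so take 55; remainder 5
5 ≤ 5 < 8, so take 5; remainder 0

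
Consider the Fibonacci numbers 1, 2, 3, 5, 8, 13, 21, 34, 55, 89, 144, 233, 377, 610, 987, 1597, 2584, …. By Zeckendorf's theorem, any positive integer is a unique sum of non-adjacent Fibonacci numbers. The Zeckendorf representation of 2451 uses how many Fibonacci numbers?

5

2451: greatest Fibonacci not exceeding it is 1597, leaving 854
854: greatest Fibonacci not exceeding it is 610, leaving 244
244: greatest Fibonacci not exceeding it is 233, leaving 11
11: greatest Fibonacci not exceeding it is 8, leaving 3
3: greatest Fibonacci not exceeding it is 3, leaving 0
2451 = 1597 + 610 + 233 + 8 + 3, which has 5 terms.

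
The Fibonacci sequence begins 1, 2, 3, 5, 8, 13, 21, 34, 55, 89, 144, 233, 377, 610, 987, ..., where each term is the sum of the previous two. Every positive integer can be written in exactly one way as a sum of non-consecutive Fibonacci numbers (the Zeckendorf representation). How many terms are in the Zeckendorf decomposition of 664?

largest Fibonacci ≤ 664 is 610; 664 − 610 = 54
largest Fibonacci ≤ 54 is 34; 54 − 34 = 20
largest Fibonacci ≤ 20 is 13; 20 − 13 = 7
largest Fibonacci ≤ 7 is 5; 7 − 5 = 2
largest Fibonacci ≤ 2 is 2; 2 − 2 = 0
664 = 610 + 34 + 13 + 5 + 2, which has 5 terms.

5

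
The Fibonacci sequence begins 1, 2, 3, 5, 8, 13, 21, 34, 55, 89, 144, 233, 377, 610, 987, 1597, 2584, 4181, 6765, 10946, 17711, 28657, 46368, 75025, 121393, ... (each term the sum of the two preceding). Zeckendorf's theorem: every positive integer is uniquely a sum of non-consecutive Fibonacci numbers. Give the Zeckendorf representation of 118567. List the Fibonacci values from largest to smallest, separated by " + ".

118567 − 75025 = 43542
43542 − 28657 = 14885
14885 − 10946 = 3939
3939 − 2584 = 1355
1355 − 987 = 368
368 − 233 = 135
135 − 89 = 46
46 − 34 = 12
12 − 8 = 4
4 − 3 = 1
1 − 1 = 0
So 118567 = 75025 + 28657 + 10946 + 2584 + 987 + 233 + 89 + 34 + 8 + 3 + 1, with no two terms consecutive in the sequence.

75025 + 28657 + 10946 + 2584 + 987 + 233 + 89 + 34 + 8 + 3 + 1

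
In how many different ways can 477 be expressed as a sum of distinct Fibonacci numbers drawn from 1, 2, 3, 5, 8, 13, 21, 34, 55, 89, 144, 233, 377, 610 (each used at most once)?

18

Starting from the Zeckendorf form and repeatedly splitting a term F_k into F_{k−1} + F_{k−2} (when neither is already used) reaches every representation.
477 = 377+89+8+3 = 377+89+8+2+1 = 377+55+34+8+3 = 233+144+89+8+3 = … (14 more), for 18 in all.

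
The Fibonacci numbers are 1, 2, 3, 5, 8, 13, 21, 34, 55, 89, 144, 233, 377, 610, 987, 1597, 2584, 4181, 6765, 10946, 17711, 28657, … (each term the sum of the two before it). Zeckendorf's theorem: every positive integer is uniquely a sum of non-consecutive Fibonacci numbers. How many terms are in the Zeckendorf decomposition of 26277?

6

17711 ≤ 26277 < 28657, so take 17711; remainder 8566
6765 ≤ 8566 < 10946, so take 6765; remainder 1801
1597 ≤ 1801 < 2584, so take 1597; remainder 204
144 ≤ 204 < 233, so take 144; remainder 60
55 ≤ 60 < 89, so take 55; remainder 5
5 ≤ 5 < 8, so take 5; remainder 0
26277 = 17711 + 6765 + 1597 + 144 + 55 + 5, which has 6 terms.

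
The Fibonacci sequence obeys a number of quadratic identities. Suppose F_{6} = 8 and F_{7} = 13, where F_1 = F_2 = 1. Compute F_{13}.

233

By F_{2k+1} = F_k² + F_{k+1}²: F_{13} = 8² + 13² = 64 + 169 = 233.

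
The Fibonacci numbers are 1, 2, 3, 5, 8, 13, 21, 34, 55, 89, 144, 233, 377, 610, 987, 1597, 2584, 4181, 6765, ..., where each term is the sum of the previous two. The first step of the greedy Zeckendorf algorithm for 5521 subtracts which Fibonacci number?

4181 ≤ 5521 < 6765, so the largest Fibonacci number not exceeding 5521 is 4181.

4181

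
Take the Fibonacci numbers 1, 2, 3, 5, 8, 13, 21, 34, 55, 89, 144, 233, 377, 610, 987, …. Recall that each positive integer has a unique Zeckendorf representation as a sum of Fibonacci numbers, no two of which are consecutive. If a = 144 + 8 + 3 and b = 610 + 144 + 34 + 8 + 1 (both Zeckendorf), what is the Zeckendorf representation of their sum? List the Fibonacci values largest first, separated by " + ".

610 + 233 + 89 + 13 + 5 + 2

The two numbers are 155 and 797, so their sum is 952.
Repeatedly subtract the largest Fibonacci number that fits:
610 ≤ 952 < 987, so take 610; remainder 342
233 ≤ 342 < 377, so take 233; remainder 109
89 ≤ 109 < 144, so take 89; remainder 20
13 ≤ 20 < 21, so take 13; remainder 7
5 ≤ 7 < 8, so take 5; remainder 2
2 ≤ 2 < 3, so take 2; remainder 0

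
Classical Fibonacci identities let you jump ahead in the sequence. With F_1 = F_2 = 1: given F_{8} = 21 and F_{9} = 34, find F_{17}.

By F_{2k+1} = F_k² + F_{k+1}²: F_{17} = 21² + 34² = 441 + 1156 = 1597.

1597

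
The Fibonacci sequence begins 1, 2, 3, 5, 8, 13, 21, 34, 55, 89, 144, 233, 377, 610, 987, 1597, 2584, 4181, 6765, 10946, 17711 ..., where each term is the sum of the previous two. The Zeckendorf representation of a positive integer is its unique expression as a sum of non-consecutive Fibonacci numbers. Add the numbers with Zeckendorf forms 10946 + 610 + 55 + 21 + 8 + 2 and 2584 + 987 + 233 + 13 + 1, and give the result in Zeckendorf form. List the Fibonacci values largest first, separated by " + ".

10946 + 4181 + 233 + 89 + 8 + 3

The two numbers are 11642 and 3818, so their sum is 15460.
Repeatedly subtract the largest Fibonacci number that fits:
subtract 10946 from 15460: 4514 remains
subtract 4181 from 4514: 333 remains
subtract 233 from 333: 100 remains
subtract 89 from 100: 11 remains
subtract 8 from 11: 3 remains
subtract 3 from 3: 0 remains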